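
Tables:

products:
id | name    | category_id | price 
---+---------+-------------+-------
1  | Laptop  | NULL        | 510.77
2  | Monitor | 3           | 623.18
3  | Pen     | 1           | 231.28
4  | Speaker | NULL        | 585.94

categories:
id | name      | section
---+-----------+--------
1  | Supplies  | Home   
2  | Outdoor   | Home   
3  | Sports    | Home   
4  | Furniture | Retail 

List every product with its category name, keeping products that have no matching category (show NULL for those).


LEFT JOIN keeps every row from products (the left table); where category_id has no match in categories, the category columns become NULL. Walk through each product:
  - product 1 (Laptop): category_id=NULL, no match -> kept with NULL
  - product 2 (Monitor): category_id=3 -> matches Sports
  - product 3 (Pen): category_id=1 -> matches Supplies
  - product 4 (Speaker): category_id=NULL, no match -> kept with NULL
All 4 rows appear; 2 have NULL category.

SQL:
SELECT a.name, b.name AS category
FROM products a
LEFT JOIN categories b ON a.category_id = b.id

Result:
name    | category
--------+---------
Laptop  | NULL    
Monitor | Sports  
Pen     | Supplies
Speaker | NULL    


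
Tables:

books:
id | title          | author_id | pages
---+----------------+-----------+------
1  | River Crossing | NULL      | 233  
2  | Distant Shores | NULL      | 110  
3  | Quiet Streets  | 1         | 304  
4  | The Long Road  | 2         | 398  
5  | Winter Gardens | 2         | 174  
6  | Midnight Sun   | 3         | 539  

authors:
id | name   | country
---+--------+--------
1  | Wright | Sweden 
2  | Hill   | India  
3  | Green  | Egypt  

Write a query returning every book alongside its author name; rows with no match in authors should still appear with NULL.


LEFT JOIN keeps every row from books (the left table); where author_id has no match in authors, the author columns become NULL. Walk through each book:
  - book 1 (River Crossing): author_id=NULL, no match -> kept with NULL
  - book 2 (Distant Shores): author_id=NULL, no match -> kept with NULL
  - book 3 (Quiet Streets): author_id=1 -> matches Wright
  - book 4 (The Long Road): author_id=2 -> matches Hill
  - book 5 (Winter Gardens): author_id=2 -> matches Hill
  - book 6 (Midnight Sun): author_id=3 -> matches Green
All 6 rows appear; 2 have NULL author.

SQL:
SELECT a.title, b.name AS author
FROM books a
LEFT JOIN authors b ON a.author_id = b.id

Result:
title          | author
---------------+-------
River Crossing | NULL  
Distant Shores | NULL  
Quiet Streets  | Wright
The Long Road  | Hill  
Winter Gardens | Hill  
Midnight Sun   | Green 


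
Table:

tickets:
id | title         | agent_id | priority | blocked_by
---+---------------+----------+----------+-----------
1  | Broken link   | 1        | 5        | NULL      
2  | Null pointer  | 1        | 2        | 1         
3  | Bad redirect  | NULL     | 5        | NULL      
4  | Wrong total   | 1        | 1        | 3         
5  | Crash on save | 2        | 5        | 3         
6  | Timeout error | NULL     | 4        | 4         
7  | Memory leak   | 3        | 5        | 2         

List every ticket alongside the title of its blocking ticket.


This is a self-join: tickets is joined to a second copy of itself, matching each row's blocked_by to another row's id. Use LEFT JOIN so rows with blocked_by=NULL are kept.
  - ticket 1 (Broken link): blocked_by=NULL -> NULL
  - ticket 2 (Null pointer): blocked_by=1 -> Broken link
  - ticket 3 (Bad redirect): blocked_by=NULL -> NULL
  - ticket 4 (Wrong total): blocked_by=3 -> Bad redirect
  - ticket 5 (Crash on save): blocked_by=3 -> Bad redirect
  - ticket 6 (Timeout error): blocked_by=4 -> Wrong total
  - ticket 7 (Memory leak): blocked_by=2 -> Null pointer

SQL:
SELECT a.title AS item, b.title AS blocked_by
FROM tickets a
LEFT JOIN tickets b ON a.blocked_by = b.id

Result:
item          | blocked_by  
--------------+-------------
Broken link   | NULL        
Null pointer  | Broken link 
Bad redirect  | NULL        
Wrong total   | Bad redirect
Crash on save | Bad redirect
Timeout error | Wrong total 
Memory leak   | Null pointer


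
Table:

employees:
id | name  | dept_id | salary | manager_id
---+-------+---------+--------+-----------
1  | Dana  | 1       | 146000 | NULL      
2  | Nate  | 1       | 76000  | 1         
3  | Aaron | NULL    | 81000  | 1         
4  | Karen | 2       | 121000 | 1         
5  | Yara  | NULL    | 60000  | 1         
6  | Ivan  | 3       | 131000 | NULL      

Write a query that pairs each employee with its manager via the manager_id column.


This is a self-join: employees is joined to a second copy of itself, matching each row's manager_id to another row's id. Use LEFT JOIN so rows with manager_id=NULL are kept.
  - employee 1 (Dana): manager_id=NULL -> NULL
  - employee 2 (Nate): manager_id=1 -> Dana
  - employee 3 (Aaron): manager_id=1 -> Dana
  - employee 4 (Karen): manager_id=1 -> Dana
  - employee 5 (Yara): manager_id=1 -> Dana
  - employee 6 (Ivan): manager_id=NULL -> NULL

SQL:
SELECT a.name AS item, b.name AS manager
FROM employees a
LEFT JOIN employees b ON a.manager_id = b.id

Result:
item  | manager
------+--------
Dana  | NULL   
Nate  | Dana   
Aaron | Dana   
Karen | Dana   
Yara  | Dana   
Ivan  | NULL   


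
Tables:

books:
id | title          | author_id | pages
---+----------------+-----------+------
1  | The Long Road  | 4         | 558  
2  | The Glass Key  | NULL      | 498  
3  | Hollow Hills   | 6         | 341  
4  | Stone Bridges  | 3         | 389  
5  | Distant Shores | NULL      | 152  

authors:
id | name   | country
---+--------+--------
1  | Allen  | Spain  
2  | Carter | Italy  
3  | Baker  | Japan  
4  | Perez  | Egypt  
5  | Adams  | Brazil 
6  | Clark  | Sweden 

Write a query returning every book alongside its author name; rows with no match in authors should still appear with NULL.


LEFT JOIN keeps every row from books (the left table); where author_id has no match in authors, the author columns become NULL. Walk through each book:
  - book 1 (The Long Road): author_id=4 -> matches Perez
  - book 2 (The Glass Key): author_id=NULL, no match -> kept with NULL
  - book 3 (Hollow Hills): author_id=6 -> matches Clark
  - book 4 (Stone Bridges): author_id=3 -> matches Baker
  - book 5 (Distant Shores): author_id=NULL, no match -> kept with NULL
All 5 rows appear; 2 have NULL author.

SQL:
SELECT a.title, b.name AS author
FROM books a
LEFT JOIN authors b ON a.author_id = b.id

Result:
title          | author
---------------+-------
The Long Road  | Perez 
The Glass Key  | NULL  
Hollow Hills   | Clark 
Stone Bridges  | Baker 
Distant Shores | NULL  


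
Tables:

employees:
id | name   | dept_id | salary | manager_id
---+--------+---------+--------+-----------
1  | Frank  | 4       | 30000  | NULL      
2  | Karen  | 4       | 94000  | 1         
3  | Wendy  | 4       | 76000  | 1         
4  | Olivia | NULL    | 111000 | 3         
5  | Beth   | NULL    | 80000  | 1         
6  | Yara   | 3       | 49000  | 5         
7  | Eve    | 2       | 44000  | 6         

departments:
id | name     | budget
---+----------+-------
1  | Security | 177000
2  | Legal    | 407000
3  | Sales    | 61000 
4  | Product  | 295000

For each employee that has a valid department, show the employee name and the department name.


INNER JOIN keeps only employees rows whose dept_id matches an id in departments. Walk through each employee:
  - employee 1 (Frank): dept_id=4 -> matches Product
  - employee 2 (Karen): dept_id=4 -> matches Product
  - employee 3 (Wendy): dept_id=4 -> matches Product
  - employee 4 (Olivia): dept_id=NULL, no match -> dropped
  - employee 5 (Beth): dept_id=NULL, no match -> dropped
  - employee 6 (Yara): dept_id=3 -> matches Sales
  - employee 7 (Eve): dept_id=2 -> matches Legal
So 2 of 7 rows are dropped.

SQL:
SELECT a.name, b.name AS department
FROM employees a
INNER JOIN departments b ON a.dept_id = b.id

Result:
name  | department
------+-----------
Frank | Product   
Karen | Product   
Wendy | Product   
Yara  | Sales     
Eve   | Legal     


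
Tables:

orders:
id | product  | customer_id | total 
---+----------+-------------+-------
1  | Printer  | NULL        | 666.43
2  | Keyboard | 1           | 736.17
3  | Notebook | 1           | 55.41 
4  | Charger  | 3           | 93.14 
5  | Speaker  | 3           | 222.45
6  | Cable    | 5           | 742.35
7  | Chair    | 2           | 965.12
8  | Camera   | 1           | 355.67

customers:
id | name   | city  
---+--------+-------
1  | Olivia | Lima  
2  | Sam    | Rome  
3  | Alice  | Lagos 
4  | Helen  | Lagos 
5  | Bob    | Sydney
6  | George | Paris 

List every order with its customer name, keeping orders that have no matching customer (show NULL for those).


LEFT JOIN keeps every row from orders (the left table); where customer_id has no match in customers, the customer columns become NULL. Walk through each order:
  - order 1 (Printer): customer_id=NULL, no match -> kept with NULL
  - order 2 (Keyboard): customer_id=1 -> matches Olivia
  - order 3 (Notebook): customer_id=1 -> matches Olivia
  - order 4 (Charger): customer_id=3 -> matches Alice
  - order 5 (Speaker): customer_id=3 -> matches Alice
  - order 6 (Cable): customer_id=5 -> matches Bob
  - order 7 (Chair): customer_id=2 -> matches Sam
  - order 8 (Camera): customer_id=1 -> matches Olivia
All 8 rows appear; 1 has NULL customer.

SQL:
SELECT a.product, b.name AS customer
FROM orders a
LEFT JOIN customers b ON a.customer_id = b.id

Result:
product  | customer
---------+---------
Printer  | NULL    
Keyboard | Olivia  
Notebook | Olivia  
Charger  | Alice   
Speaker  | Alice   
Cable    | Bob     
Chair    | Sam     
Camera   | Olivia  


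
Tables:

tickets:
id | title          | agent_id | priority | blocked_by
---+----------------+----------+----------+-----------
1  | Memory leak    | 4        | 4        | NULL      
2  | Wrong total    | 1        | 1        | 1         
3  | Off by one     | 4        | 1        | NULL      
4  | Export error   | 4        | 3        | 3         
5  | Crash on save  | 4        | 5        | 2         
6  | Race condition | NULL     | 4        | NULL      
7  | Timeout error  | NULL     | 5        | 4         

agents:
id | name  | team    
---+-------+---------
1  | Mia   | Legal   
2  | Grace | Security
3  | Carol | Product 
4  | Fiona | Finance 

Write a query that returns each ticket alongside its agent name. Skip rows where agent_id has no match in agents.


INNER JOIN keeps only tickets rows whose agent_id matches an id in agents. Walk through each ticket:
  - ticket 1 (Memory leak): agent_id=4 -> matches Fiona
  - ticket 2 (Wrong total): agent_id=1 -> matches Mia
  - ticket 3 (Off by one): agent_id=4 -> matches Fiona
  - ticket 4 (Export error): agent_id=4 -> matches Fiona
  - ticket 5 (Crash on save): agent_id=4 -> matches Fiona
  - ticket 6 (Race condition): agent_id=NULL, no match -> dropped
  - ticket 7 (Timeout error): agent_id=NULL, no match -> dropped
So 2 of 7 rows are dropped.

SQL:
SELECT a.title, b.name AS agent
FROM tickets a
INNER JOIN agents b ON a.agent_id = b.id

Result:
title         | agent
--------------+------
Memory leak   | Fiona
Wrong total   | Mia  
Off by one    | Fiona
Export error  | Fiona
Crash on save | Fiona


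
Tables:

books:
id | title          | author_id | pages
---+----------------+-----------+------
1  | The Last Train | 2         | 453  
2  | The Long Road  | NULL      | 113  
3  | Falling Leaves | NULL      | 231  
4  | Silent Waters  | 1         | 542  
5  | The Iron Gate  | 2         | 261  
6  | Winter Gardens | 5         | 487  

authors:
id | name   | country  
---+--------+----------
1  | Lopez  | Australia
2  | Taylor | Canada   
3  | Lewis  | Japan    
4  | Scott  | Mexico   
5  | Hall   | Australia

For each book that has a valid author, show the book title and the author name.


INNER JOIN keeps only books rows whose author_id matches an id in authors. Walk through each book:
  - book 1 (The Last Train): author_id=2 -> matches Taylor
  - book 2 (The Long Road): author_id=NULL, no match -> dropped
  - book 3 (Falling Leaves): author_id=NULL, no match -> dropped
  - book 4 (Silent Waters): author_id=1 -> matches Lopez
  - book 5 (The Iron Gate): author_id=2 -> matches Taylor
  - book 6 (Winter Gardens): author_id=5 -> matches Hall
So 2 of 6 rows are dropped.

SQL:
SELECT a.title, b.name AS author
FROM books a
INNER JOIN authors b ON a.author_id = b.id

Result:
title          | author
---------------+-------
The Last Train | Taylor
Silent Waters  | Lopez 
The Iron Gate  | Taylor
Winter Gardens | Hall  


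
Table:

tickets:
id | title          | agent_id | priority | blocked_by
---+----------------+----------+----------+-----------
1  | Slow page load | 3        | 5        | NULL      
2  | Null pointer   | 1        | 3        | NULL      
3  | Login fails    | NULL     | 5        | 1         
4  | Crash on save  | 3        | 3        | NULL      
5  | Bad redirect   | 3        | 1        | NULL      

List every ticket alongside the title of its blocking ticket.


This is a self-join: tickets is joined to a second copy of itself, matching each row's blocked_by to another row's id. Use LEFT JOIN so rows with blocked_by=NULL are kept.
  - ticket 1 (Slow page load): blocked_by=NULL -> NULL
  - ticket 2 (Null pointer): blocked_by=NULL -> NULL
  - ticket 3 (Login fails): blocked_by=1 -> Slow page load
  - ticket 4 (Crash on save): blocked_by=NULL -> NULL
  - ticket 5 (Bad redirect): blocked_by=NULL -> NULL

SQL:
SELECT a.title AS item, b.title AS blocked_by
FROM tickets a
LEFT JOIN tickets b ON a.blocked_by = b.id

Result:
item           | blocked_by    
---------------+---------------
Slow page load | NULL          
Null pointer   | NULL          
Login fails    | Slow page load
Crash on save  | NULL          
Bad redirect   | NULL          


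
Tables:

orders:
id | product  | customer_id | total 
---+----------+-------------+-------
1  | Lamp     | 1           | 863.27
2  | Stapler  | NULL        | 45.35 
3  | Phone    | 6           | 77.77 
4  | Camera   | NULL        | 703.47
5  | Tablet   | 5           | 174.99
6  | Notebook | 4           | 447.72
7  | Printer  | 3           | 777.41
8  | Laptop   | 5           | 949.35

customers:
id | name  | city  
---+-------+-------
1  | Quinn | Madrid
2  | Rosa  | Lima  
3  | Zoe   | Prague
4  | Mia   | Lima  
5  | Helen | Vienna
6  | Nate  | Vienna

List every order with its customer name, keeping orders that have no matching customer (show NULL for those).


LEFT JOIN keeps every row from orders (the left table); where customer_id has no match in customers, the customer columns become NULL. Walk through each order:
  - order 1 (Lamp): customer_id=1 -> matches Quinn
  - order 2 (Stapler): customer_id=NULL, no match -> kept with NULL
  - order 3 (Phone): customer_id=6 -> matches Nate
  - order 4 (Camera): customer_id=NULL, no match -> kept with NULL
  - order 5 (Tablet): customer_id=5 -> matches Helen
  - order 6 (Notebook): customer_id=4 -> matches Mia
  - order 7 (Printer): customer_id=3 -> matches Zoe
  - order 8 (Laptop): customer_id=5 -> matches Helen
All 8 rows appear; 2 have NULL customer.

SQL:
SELECT a.product, b.name AS customer
FROM orders a
LEFT JOIN customers b ON a.customer_id = b.id

Result:
product  | customer
---------+---------
Lamp     | Quinn   
Stapler  | NULL    
Phone    | Nate    
Camera   | NULL    
Tablet   | Helen   
Notebook | Mia     
Printer  | Zoe     
Laptop   | Helen   


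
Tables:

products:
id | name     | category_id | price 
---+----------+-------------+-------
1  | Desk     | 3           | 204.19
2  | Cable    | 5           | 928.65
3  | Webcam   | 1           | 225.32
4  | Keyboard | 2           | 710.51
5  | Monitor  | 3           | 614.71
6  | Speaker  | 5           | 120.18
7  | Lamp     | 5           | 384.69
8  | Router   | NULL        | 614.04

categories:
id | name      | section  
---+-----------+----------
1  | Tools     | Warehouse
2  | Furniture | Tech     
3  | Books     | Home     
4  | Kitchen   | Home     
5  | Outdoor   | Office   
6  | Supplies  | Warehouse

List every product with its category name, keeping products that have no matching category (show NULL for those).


LEFT JOIN keeps every row from products (the left table); where category_id has no match in categories, the category columns become NULL. Walk through each product:
  - product 1 (Desk): category_id=3 -> matches Books
  - product 2 (Cable): category_id=5 -> matches Outdoor
  - product 3 (Webcam): category_id=1 -> matches Tools
  - product 4 (Keyboard): category_id=2 -> matches Furniture
  - product 5 (Monitor): category_id=3 -> matches Books
  - product 6 (Speaker): category_id=5 -> matches Outdoor
  - product 7 (Lamp): category_id=5 -> matches Outdoor
  - product 8 (Router): category_id=NULL, no match -> kept with NULL
All 8 rows appear; 1 has NULL category.

SQL:
SELECT a.name, b.name AS category
FROM products a
LEFT JOIN categories b ON a.category_id = b.id

Result:
name     | category 
---------+----------
Desk     | Books    
Cable    | Outdoor  
Webcam   | Tools    
Keyboard | Furniture
Monitor  | Books    
Speaker  | Outdoor  
Lamp     | Outdoor  
Router   | NULL     


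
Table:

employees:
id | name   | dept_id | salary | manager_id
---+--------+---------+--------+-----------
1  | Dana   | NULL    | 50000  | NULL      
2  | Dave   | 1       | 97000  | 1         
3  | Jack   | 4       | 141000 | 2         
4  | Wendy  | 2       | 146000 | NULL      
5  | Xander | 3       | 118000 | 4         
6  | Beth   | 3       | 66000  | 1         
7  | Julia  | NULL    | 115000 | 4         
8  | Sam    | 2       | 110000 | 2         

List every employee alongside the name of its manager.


This is a self-join: employees is joined to a second copy of itself, matching each row's manager_id to another row's id. Use LEFT JOIN so rows with manager_id=NULL are kept.
  - employee 1 (Dana): manager_id=NULL -> NULL
  - employee 2 (Dave): manager_id=1 -> Dana
  - employee 3 (Jack): manager_id=2 -> Dave
  - employee 4 (Wendy): manager_id=NULL -> NULL
  - employee 5 (Xander): manager_id=4 -> Wendy
  - employee 6 (Beth): manager_id=1 -> Dana
  - employee 7 (Julia): manager_id=4 -> Wendy
  - employee 8 (Sam): manager_id=2 -> Dave

SQL:
SELECT a.name AS item, b.name AS manager
FROM employees a
LEFT JOIN employees b ON a.manager_id = b.id

Result:
item   | manager
-------+--------
Dana   | NULL   
Dave   | Dana   
Jack   | Dave   
Wendy  | NULL   
Xander | Wendy  
Beth   | Dana   
Julia  | Wendy  
Sam    | Dave   


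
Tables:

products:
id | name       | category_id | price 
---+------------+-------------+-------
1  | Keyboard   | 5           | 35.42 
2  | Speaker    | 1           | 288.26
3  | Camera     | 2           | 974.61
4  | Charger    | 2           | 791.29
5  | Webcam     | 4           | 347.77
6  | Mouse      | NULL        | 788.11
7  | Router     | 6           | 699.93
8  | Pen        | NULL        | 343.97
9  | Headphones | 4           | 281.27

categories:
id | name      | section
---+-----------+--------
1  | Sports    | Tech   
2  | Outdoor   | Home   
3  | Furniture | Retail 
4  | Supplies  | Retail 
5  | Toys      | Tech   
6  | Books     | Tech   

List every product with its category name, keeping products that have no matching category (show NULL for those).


LEFT JOIN keeps every row from products (the left table); where category_id has no match in categories, the category columns become NULL. Walk through each product:
  - product 1 (Keyboard): category_id=5 -> matches Toys
  - product 2 (Speaker): category_id=1 -> matches Sports
  - product 3 (Camera): category_id=2 -> matches Outdoor
  - product 4 (Charger): category_id=2 -> matches Outdoor
  - product 5 (Webcam): category_id=4 -> matches Supplies
  - product 6 (Mouse): category_id=NULL, no match -> kept with NULL
  - product 7 (Router): category_id=6 -> matches Books
  - product 8 (Pen): category_id=NULL, no match -> kept with NULL
  - product 9 (Headphones): category_id=4 -> matches Supplies
All 9 rows appear; 2 have NULL category.

SQL:
SELECT a.name, b.name AS category
FROM products a
LEFT JOIN categories b ON a.category_id = b.id

Result:
name       | category
-----------+---------
Keyboard   | Toys    
Speaker    | Sports  
Camera     | Outdoor 
Charger    | Outdoor 
Webcam     | Supplies
Mouse      | NULL    
Router     | Books   
Pen        | NULL    
Headphones | Supplies


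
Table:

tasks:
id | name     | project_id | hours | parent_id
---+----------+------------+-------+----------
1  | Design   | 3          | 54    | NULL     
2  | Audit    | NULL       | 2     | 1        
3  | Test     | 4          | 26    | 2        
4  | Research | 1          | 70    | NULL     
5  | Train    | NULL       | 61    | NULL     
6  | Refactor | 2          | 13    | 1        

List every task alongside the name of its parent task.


This is a self-join: tasks is joined to a second copy of itself, matching each row's parent_id to another row's id. Use LEFT JOIN so rows with parent_id=NULL are kept.
  - task 1 (Design): parent_id=NULL -> NULL
  - task 2 (Audit): parent_id=1 -> Design
  - task 3 (Test): parent_id=2 -> Audit
  - task 4 (Research): parent_id=NULL -> NULL
  - task 5 (Train): parent_id=NULL -> NULL
  - task 6 (Refactor): parent_id=1 -> Design

SQL:
SELECT a.name AS item, b.name AS parent
FROM tasks a
LEFT JOIN tasks b ON a.parent_id = b.id

Result:
item     | parent
---------+-------
Design   | NULL  
Audit    | Design
Test     | Audit 
Research | NULL  
Train    | NULL  
Refactor | Design


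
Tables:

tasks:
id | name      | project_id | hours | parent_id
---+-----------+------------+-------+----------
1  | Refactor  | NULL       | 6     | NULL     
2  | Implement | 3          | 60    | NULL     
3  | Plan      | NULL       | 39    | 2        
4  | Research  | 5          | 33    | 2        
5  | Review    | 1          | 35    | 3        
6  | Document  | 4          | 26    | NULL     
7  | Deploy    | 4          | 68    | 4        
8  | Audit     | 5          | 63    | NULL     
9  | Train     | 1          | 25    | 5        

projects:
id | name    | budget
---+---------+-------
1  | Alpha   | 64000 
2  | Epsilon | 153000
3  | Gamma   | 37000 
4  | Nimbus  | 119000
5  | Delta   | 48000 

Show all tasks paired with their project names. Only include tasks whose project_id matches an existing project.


INNER JOIN keeps only tasks rows whose project_id matches an id in projects. Walk through each task:
  - task 1 (Refactor): project_id=NULL, no match -> dropped
  - task 2 (Implement): project_id=3 -> matches Gamma
  - task 3 (Plan): project_id=NULL, no match -> dropped
  - task 4 (Research): project_id=5 -> matches Delta
  - task 5 (Review): project_id=1 -> matches Alpha
  - task 6 (Document): project_id=4 -> matches Nimbus
  - task 7 (Deploy): project_id=4 -> matches Nimbus
  - task 8 (Audit): project_id=5 -> matches Delta
  - task 9 (Train): project_id=1 -> matches Alpha
So 2 of 9 rows are dropped.

SQL:
SELECT a.name, b.name AS project
FROM tasks a
INNER JOIN projects b ON a.project_id = b.id

Result:
name      | project
----------+--------
Implement | Gamma  
Research  | Delta  
Review    | Alpha  
Document  | Nimbus 
Deploy    | Nimbus 
Audit     | Delta  
Train     | Alpha  


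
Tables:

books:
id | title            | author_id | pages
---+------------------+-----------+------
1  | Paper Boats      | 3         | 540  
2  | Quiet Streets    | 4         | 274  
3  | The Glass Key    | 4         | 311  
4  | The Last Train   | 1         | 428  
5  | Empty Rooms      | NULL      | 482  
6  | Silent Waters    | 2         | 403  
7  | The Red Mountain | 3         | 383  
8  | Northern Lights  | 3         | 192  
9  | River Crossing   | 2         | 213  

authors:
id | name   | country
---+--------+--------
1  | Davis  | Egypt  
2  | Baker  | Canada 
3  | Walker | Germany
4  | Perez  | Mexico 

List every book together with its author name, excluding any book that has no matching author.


INNER JOIN keeps only books rows whose author_id matches an id in authors. Walk through each book:
  - book 1 (Paper Boats): author_id=3 -> matches Walker
  - book 2 (Quiet Streets): author_id=4 -> matches Perez
  - book 3 (The Glass Key): author_id=4 -> matches Perez
  - book 4 (The Last Train): author_id=1 -> matches Davis
  - book 5 (Empty Rooms): author_id=NULL, no match -> dropped
  - book 6 (Silent Waters): author_id=2 -> matches Baker
  - book 7 (The Red Mountain): author_id=3 -> matches Walker
  - book 8 (Northern Lights): author_id=3 -> matches Walker
  - book 9 (River Crossing): author_id=2 -> matches Baker
So 1 of 9 rows is dropped.

SQL:
SELECT a.title, b.name AS author
FROM books a
INNER JOIN authors b ON a.author_id = b.id

Result:
title            | author
-----------------+-------
Paper Boats      | Walker
Quiet Streets    | Perez 
The Glass Key    | Perez 
The Last Train   | Davis 
Silent Waters    | Baker 
The Red Mountain | Walker
Northern Lights  | Walker
River Crossing   | Baker 


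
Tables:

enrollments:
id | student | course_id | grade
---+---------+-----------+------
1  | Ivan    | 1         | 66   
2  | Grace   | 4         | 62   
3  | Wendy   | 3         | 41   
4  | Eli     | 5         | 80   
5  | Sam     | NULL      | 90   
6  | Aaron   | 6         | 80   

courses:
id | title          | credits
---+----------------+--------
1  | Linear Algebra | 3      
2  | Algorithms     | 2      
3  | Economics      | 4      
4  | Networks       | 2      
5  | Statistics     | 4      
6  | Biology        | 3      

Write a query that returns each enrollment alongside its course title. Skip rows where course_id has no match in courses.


INNER JOIN keeps only enrollments rows whose course_id matches an id in courses. Walk through each enrollment:
  - enrollment 1 (Ivan): course_id=1 -> matches Linear Algebra
  - enrollment 2 (Grace): course_id=4 -> matches Networks
  - enrollment 3 (Wendy): course_id=3 -> matches Economics
  - enrollment 4 (Eli): course_id=5 -> matches Statistics
  - enrollment 5 (Sam): course_id=NULL, no match -> dropped
  - enrollment 6 (Aaron): course_id=6 -> matches Biology
So 1 of 6 rows is dropped.

SQL:
SELECT a.student, b.title AS course
FROM enrollments a
INNER JOIN courses b ON a.course_id = b.id

Result:
student | course        
--------+---------------
Ivan    | Linear Algebra
Grace   | Networks      
Wendy   | Economics     
Eli     | Statistics    
Aaron   | Biology       


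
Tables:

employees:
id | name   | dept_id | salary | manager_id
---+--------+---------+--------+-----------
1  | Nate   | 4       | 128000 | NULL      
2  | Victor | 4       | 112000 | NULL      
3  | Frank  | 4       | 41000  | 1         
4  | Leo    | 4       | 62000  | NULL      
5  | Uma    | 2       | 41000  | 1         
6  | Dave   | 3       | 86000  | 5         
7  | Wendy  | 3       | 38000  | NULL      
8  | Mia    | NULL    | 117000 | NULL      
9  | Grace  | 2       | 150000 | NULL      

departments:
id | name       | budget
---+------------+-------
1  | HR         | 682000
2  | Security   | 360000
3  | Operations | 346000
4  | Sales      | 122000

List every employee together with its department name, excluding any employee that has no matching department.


INNER JOIN keeps only employees rows whose dept_id matches an id in departments. Walk through each employee:
  - employee 1 (Nate): dept_id=4 -> matches Sales
  - employee 2 (Victor): dept_id=4 -> matches Sales
  - employee 3 (Frank): dept_id=4 -> matches Sales
  - employee 4 (Leo): dept_id=4 -> matches Sales
  - employee 5 (Uma): dept_id=2 -> matches Security
  - employee 6 (Dave): dept_id=3 -> matches Operations
  - employee 7 (Wendy): dept_id=3 -> matches Operations
  - employee 8 (Mia): dept_id=NULL, no match -> dropped
  - employee 9 (Grace): dept_id=2 -> matches Security
So 1 of 9 rows is dropped.

SQL:
SELECT a.name, b.name AS department
FROM employees a
INNER JOIN departments b ON a.dept_id = b.id

Result:
name   | department
-------+-----------
Nate   | Sales     
Victor | Sales     
Frank  | Sales     
Leo    | Sales     
Uma    | Security  
Dave   | Operations
Wendy  | Operations
Grace  | Security  


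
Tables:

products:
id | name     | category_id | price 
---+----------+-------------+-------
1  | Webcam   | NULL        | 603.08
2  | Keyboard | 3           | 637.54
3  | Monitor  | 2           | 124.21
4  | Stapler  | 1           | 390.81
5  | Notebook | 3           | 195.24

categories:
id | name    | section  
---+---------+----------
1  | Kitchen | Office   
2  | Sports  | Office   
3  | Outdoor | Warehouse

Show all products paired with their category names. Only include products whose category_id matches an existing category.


INNER JOIN keeps only products rows whose category_id matches an id in categories. Walk through each product:
  - product 1 (Webcam): category_id=NULL, no match -> dropped
  - product 2 (Keyboard): category_id=3 -> matches Outdoor
  - product 3 (Monitor): category_id=2 -> matches Sports
  - product 4 (Stapler): category_id=1 -> matches Kitchen
  - product 5 (Notebook): category_id=3 -> matches Outdoor
So 1 of 5 rows is dropped.

SQL:
SELECT a.name, b.name AS category
FROM products a
INNER JOIN categories b ON a.category_id = b.id

Result:
name     | category
---------+---------
Keyboard | Outdoor 
Monitor  | Sports  
Stapler  | Kitchen 
Notebook | Outdoor 


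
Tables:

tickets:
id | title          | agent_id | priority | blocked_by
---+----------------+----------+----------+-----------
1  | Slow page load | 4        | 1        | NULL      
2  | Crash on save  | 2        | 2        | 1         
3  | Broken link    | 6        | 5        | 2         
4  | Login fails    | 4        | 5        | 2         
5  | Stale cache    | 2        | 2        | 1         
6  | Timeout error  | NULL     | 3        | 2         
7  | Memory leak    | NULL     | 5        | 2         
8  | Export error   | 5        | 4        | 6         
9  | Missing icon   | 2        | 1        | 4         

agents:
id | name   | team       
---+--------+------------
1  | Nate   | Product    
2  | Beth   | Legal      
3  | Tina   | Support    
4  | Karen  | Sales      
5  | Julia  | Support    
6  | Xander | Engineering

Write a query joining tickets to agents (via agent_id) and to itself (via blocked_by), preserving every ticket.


Two LEFT JOINs from the same base table tickets: one to agents via agent_id, one to tickets itself via blocked_by. Both are LEFT so every ticket is preserved.
Match against agents:
  - ticket 1 (Slow page load): agent_id=4 -> matches Karen
  - ticket 2 (Crash on save): agent_id=2 -> matches Beth
  - ticket 3 (Broken link): agent_id=6 -> matches Xander
  - ticket 4 (Login fails): agent_id=4 -> matches Karen
  - ticket 5 (Stale cache): agent_id=2 -> matches Beth
  - ticket 6 (Timeout error): agent_id=NULL, no match -> kept with NULL
  - ticket 7 (Memory leak): agent_id=NULL, no match -> kept with NULL
  - ticket 8 (Export error): agent_id=5 -> matches Julia
  - ticket 9 (Missing icon): agent_id=2 -> matches Beth
Match against tickets (self):
  - ticket 1 (Slow page load): blocked_by=NULL -> NULL
  - ticket 2 (Crash on save): blocked_by=1 -> Slow page load
  - ticket 3 (Broken link): blocked_by=2 -> Crash on save
  - ticket 4 (Login fails): blocked_by=2 -> Crash on save
  - ticket 5 (Stale cache): blocked_by=1 -> Slow page load
  - ticket 6 (Timeout error): blocked_by=2 -> Crash on save
  - ticket 7 (Memory leak): blocked_by=2 -> Crash on save
  - ticket 8 (Export error): blocked_by=6 -> Timeout error
  - ticket 9 (Missing icon): blocked_by=4 -> Login fails

SQL:
SELECT a.title, b.name AS agent, c.title AS blocked_by
FROM tickets a
LEFT JOIN agents b ON a.agent_id = b.id
LEFT JOIN tickets c ON a.blocked_by = c.id

Result:
title          | agent  | blocked_by    
---------------+--------+---------------
Slow page load | Karen  | NULL          
Crash on save  | Beth   | Slow page load
Broken link    | Xander | Crash on save 
Login fails    | Karen  | Crash on save 
Stale cache    | Beth   | Slow page load
Timeout error  | NULL   | Crash on save 
Memory leak    | NULL   | Crash on save 
Export error   | Julia  | Timeout error 
Missing icon   | Beth   | Login fails   


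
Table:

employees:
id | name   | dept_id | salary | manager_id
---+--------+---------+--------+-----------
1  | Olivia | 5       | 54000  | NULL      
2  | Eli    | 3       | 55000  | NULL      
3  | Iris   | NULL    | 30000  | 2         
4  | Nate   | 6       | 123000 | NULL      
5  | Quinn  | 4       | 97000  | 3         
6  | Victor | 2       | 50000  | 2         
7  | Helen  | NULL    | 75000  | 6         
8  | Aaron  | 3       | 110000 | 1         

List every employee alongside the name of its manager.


This is a self-join: employees is joined to a second copy of itself, matching each row's manager_id to another row's id. Use LEFT JOIN so rows with manager_id=NULL are kept.
  - employee 1 (Olivia): manager_id=NULL -> NULL
  - employee 2 (Eli): manager_id=NULL -> NULL
  - employee 3 (Iris): manager_id=2 -> Eli
  - employee 4 (Nate): manager_id=NULL -> NULL
  - employee 5 (Quinn): manager_id=3 -> Iris
  - employee 6 (Victor): manager_id=2 -> Eli
  - employee 7 (Helen): manager_id=6 -> Victor
  - employee 8 (Aaron): manager_id=1 -> Olivia

SQL:
SELECT a.name AS item, b.name AS manager
FROM employees a
LEFT JOIN employees b ON a.manager_id = b.id

Result:
item   | manager
-------+--------
Olivia | NULL   
Eli    | NULL   
Iris   | Eli    
Nate   | NULL   
Quinn  | Iris   
Victor | Eli    
Helen  | Victor 
Aaron  | Olivia 


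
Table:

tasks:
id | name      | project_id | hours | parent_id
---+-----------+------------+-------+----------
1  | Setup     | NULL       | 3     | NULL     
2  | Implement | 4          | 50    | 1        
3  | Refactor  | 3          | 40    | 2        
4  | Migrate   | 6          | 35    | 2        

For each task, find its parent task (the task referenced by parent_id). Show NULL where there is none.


This is a self-join: tasks is joined to a second copy of itself, matching each row's parent_id to another row's id. Use LEFT JOIN so rows with parent_id=NULL are kept.
  - task 1 (Setup): parent_id=NULL -> NULL
  - task 2 (Implement): parent_id=1 -> Setup
  - task 3 (Refactor): parent_id=2 -> Implement
  - task 4 (Migrate): parent_id=2 -> Implement

SQL:
SELECT a.name AS item, b.name AS parent
FROM tasks a
LEFT JOIN tasks b ON a.parent_id = b.id

Result:
item      | parent   
----------+----------
Setup     | NULL     
Implement | Setup    
Refactor  | Implement
Migrate   | Implement


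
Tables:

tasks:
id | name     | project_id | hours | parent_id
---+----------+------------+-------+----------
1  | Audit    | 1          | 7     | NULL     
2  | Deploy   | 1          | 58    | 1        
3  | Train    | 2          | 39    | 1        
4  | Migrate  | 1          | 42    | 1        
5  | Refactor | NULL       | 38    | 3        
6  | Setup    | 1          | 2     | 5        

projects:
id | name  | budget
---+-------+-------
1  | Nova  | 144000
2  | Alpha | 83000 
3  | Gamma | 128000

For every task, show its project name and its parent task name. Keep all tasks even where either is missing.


Two LEFT JOINs from the same base table tasks: one to projects via project_id, one to tasks itself via parent_id. Both are LEFT so every task is preserved.
Match against projects:
  - task 1 (Audit): project_id=1 -> matches Nova
  - task 2 (Deploy): project_id=1 -> matches Nova
  - task 3 (Train): project_id=2 -> matches Alpha
  - task 4 (Migrate): project_id=1 -> matches Nova
  - task 5 (Refactor): project_id=NULL, no match -> kept with NULL
  - task 6 (Setup): project_id=1 -> matches Nova
Match against tasks (self):
  - task 1 (Audit): parent_id=NULL -> NULL
  - task 2 (Deploy): parent_id=1 -> Audit
  - task 3 (Train): parent_id=1 -> Audit
  - task 4 (Migrate): parent_id=1 -> Audit
  - task 5 (Refactor): parent_id=3 -> Train
  - task 6 (Setup): parent_id=5 -> Refactor

SQL:
SELECT a.name, b.name AS project, c.name AS parent
FROM tasks a
LEFT JOIN projects b ON a.project_id = b.id
LEFT JOIN tasks c ON a.parent_id = c.id

Result:
name     | project | parent  
---------+---------+---------
Audit    | Nova    | NULL    
Deploy   | Nova    | Audit   
Train    | Alpha   | Audit   
Migrate  | Nova    | Audit   
Refactor | NULL    | Train   
Setup    | Nova    | Refactor


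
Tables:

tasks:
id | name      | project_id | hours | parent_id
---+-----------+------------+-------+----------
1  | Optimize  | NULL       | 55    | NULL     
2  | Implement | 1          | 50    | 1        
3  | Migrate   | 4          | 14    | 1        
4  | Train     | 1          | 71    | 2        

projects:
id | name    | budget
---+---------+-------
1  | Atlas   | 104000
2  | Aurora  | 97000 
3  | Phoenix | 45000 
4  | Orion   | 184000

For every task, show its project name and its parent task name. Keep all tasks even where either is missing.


Two LEFT JOINs from the same base table tasks: one to projects via project_id, one to tasks itself via parent_id. Both are LEFT so every task is preserved.
Match against projects:
  - task 1 (Optimize): project_id=NULL, no match -> kept with NULL
  - task 2 (Implement): project_id=1 -> matches Atlas
  - task 3 (Migrate): project_id=4 -> matches Orion
  - task 4 (Train): project_id=1 -> matches Atlas
Match against tasks (self):
  - task 1 (Optimize): parent_id=NULL -> NULL
  - task 2 (Implement): parent_id=1 -> Optimize
  - task 3 (Migrate): parent_id=1 -> Optimize
  - task 4 (Train): parent_id=2 -> Implement

SQL:
SELECT a.name, b.name AS project, c.name AS parent
FROM tasks a
LEFT JOIN projects b ON a.project_id = b.id
LEFT JOIN tasks c ON a.parent_id = c.id

Result:
name      | project | parent   
----------+---------+----------
Optimize  | NULL    | NULL     
Implement | Atlas   | Optimize 
Migrate   | Orion   | Optimize 
Train     | Atlas   | Implement


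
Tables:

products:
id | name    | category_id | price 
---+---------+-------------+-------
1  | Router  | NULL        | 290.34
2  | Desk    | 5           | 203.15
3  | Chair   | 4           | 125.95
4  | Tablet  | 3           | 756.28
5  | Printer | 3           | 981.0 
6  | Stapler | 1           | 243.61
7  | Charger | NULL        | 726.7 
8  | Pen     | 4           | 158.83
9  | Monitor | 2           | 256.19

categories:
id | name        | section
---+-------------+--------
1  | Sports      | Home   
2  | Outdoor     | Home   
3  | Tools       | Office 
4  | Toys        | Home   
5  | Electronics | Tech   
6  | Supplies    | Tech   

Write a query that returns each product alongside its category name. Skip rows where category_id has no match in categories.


INNER JOIN keeps only products rows whose category_id matches an id in categories. Walk through each product:
  - product 1 (Router): category_id=NULL, no match -> dropped
  - product 2 (Desk): category_id=5 -> matches Electronics
  - product 3 (Chair): category_id=4 -> matches Toys
  - product 4 (Tablet): category_id=3 -> matches Tools
  - product 5 (Printer): category_id=3 -> matches Tools
  - product 6 (Stapler): category_id=1 -> matches Sports
  - product 7 (Charger): category_id=NULL, no match -> dropped
  - product 8 (Pen): category_id=4 -> matches Toys
  - product 9 (Monitor): category_id=2 -> matches Outdoor
So 2 of 9 rows are dropped.

SQL:
SELECT a.name, b.name AS category
FROM products a
INNER JOIN categories b ON a.category_id = b.id

Result:
name    | category   
--------+------------
Desk    | Electronics
Chair   | Toys       
Tablet  | Tools      
Printer | Tools      
Stapler | Sports     
Pen     | Toys       
Monitor | Outdoor    


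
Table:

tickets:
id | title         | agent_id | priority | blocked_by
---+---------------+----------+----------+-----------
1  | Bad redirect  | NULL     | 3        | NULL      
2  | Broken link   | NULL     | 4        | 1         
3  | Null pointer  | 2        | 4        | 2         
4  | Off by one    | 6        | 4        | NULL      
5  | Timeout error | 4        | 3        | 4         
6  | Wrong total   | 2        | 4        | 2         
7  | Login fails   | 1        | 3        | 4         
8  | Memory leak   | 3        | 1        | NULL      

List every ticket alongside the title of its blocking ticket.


This is a self-join: tickets is joined to a second copy of itself, matching each row's blocked_by to another row's id. Use LEFT JOIN so rows with blocked_by=NULL are kept.
  - ticket 1 (Bad redirect): blocked_by=NULL -> NULL
  - ticket 2 (Broken link): blocked_by=1 -> Bad redirect
  - ticket 3 (Null pointer): blocked_by=2 -> Broken link
  - ticket 4 (Off by one): blocked_by=NULL -> NULL
  - ticket 5 (Timeout error): blocked_by=4 -> Off by one
  - ticket 6 (Wrong total): blocked_by=2 -> Broken link
  - ticket 7 (Login fails): blocked_by=4 -> Off by one
  - ticket 8 (Memory leak): blocked_by=NULL -> NULL

SQL:
SELECT a.title AS item, b.title AS blocked_by
FROM tickets a
LEFT JOIN tickets b ON a.blocked_by = b.id

Result:
item          | blocked_by  
--------------+-------------
Bad redirect  | NULL        
Broken link   | Bad redirect
Null pointer  | Broken link 
Off by one    | NULL        
Timeout error | Off by one  
Wrong total   | Broken link 
Login fails   | Off by one  
Memory leak   | NULL        
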